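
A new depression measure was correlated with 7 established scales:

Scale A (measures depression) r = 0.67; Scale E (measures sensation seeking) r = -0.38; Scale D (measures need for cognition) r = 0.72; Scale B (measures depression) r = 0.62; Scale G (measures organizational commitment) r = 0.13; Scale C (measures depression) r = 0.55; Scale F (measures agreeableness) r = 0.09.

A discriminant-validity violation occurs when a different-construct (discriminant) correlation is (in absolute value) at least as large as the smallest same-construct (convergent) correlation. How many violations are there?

Convergent (same construct = depression): Scale A, Scale B, Scale C.
Smallest convergent = 0.55. Discriminant |r|: 0.38, 0.72, 0.13, 0.09; count ≥ 0.55 → 1.

1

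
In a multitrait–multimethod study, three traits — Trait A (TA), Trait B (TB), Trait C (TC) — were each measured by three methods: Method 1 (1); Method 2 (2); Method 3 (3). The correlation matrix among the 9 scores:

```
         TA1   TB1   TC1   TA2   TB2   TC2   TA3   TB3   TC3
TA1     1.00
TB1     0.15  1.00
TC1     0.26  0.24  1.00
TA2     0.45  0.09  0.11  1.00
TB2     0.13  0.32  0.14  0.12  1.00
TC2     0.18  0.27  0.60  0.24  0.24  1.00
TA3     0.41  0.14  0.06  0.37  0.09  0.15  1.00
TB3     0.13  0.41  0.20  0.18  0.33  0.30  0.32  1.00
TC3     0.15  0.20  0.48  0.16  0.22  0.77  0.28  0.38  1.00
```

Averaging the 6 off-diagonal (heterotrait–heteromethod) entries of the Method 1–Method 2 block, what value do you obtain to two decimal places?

HTHM values (method 1 × method 2): 0.13, 0.18, 0.09, 0.27, 0.11, 0.14; mean = 0.92/6 = 0.15.

0.15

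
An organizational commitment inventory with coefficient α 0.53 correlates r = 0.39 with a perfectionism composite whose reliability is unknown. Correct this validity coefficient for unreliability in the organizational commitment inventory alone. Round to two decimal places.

Single correction: r_c = r_obs / √r_xx = 0.39 / √0.53 = 0.39 / 0.7280 ≈ 0.54.

0.54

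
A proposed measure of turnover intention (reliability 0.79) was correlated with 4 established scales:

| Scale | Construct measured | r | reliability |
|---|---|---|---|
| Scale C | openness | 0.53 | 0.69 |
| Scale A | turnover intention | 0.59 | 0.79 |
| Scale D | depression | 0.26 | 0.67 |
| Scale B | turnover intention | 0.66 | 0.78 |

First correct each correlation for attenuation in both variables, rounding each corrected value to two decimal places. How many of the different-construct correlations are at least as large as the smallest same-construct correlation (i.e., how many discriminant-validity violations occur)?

0

Disattenuated r (r / √(r_scale · r_new)):
  Scale C (disc): 0.53 / √(0.69·0.79) = 0.72
  Scale A (conv): 0.59 / √(0.79·0.79) = 0.75
  Scale D (disc): 0.26 / √(0.67·0.79) = 0.36
  Scale B (conv): 0.66 / √(0.78·0.79) = 0.84
Smallest convergent = 0.75. Discriminant values: 0.72, 0.36; count ≥ 0.75 → 0.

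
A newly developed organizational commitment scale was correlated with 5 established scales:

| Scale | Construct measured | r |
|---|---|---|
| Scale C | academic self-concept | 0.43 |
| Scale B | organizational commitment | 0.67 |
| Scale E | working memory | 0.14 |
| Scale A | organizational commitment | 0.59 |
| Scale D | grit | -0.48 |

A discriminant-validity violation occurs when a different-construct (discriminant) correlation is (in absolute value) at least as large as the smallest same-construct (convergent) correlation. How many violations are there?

0

Convergent (same construct = organizational commitment): Scale B, Scale A.
Smallest convergent = 0.59. Discriminant |r|: 0.43, 0.14, 0.48; count ≥ 0.59 → 0.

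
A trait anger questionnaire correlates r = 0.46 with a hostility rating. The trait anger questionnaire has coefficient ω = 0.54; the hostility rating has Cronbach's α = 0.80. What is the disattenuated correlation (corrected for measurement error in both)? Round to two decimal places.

0.70

r_true = r_obs / √(r_xx · r_yy) = 0.46 / √(0.54 × 0.80) = 0.46 / √0.4320 = 0.46 / 0.6573 ≈ 0.70.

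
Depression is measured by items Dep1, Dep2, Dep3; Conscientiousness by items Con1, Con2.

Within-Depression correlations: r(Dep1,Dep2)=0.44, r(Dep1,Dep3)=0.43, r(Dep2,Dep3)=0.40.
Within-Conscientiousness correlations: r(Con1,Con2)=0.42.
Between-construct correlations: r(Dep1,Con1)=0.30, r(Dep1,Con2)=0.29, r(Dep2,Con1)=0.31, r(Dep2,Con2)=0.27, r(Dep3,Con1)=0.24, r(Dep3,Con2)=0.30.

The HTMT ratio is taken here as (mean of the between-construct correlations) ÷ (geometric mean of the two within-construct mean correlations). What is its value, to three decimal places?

Mean heterotrait r = 1.71/6 = 0.2850.
Mean within-Dep = 1.27/3 = 0.4233; mean within-Con = 0.42/1 = 0.4200.
Geometric mean = √(0.4233 × 0.4200) = 0.4216.
HTMT = 0.2850 / 0.4216 = 0.676.

0.676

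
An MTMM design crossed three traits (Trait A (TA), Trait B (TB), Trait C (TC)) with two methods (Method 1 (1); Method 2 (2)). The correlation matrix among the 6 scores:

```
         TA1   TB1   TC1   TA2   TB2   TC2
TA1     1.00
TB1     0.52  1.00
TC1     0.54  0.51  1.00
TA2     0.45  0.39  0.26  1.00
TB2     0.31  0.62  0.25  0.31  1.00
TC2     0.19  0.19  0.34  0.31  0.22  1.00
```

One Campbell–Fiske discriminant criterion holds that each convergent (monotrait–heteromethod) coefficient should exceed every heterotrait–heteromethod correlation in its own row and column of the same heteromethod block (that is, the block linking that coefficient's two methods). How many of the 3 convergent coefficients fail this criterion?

0

Convergent coefficients and their comparison sets:
TA (methods 1·2): 0.45 vs {0.31, 0.39, 0.19, 0.26} → pass.
TB (methods 1·2): 0.62 vs {0.39, 0.31, 0.19, 0.25} → pass.
TC (methods 1·2): 0.34 vs {0.26, 0.19, 0.25, 0.19} → pass.
0 of 3 fail.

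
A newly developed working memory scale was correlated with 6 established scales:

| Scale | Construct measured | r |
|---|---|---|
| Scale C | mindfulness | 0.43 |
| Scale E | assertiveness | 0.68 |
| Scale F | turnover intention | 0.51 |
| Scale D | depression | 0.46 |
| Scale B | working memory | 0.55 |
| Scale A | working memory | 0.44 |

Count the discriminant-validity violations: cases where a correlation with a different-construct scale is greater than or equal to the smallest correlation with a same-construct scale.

Convergent (same construct = working memory): Scale B, Scale A.
Smallest convergent = 0.44. Discriminant values: 0.43, 0.68, 0.51, 0.46; count ≥ 0.44 → 3.

3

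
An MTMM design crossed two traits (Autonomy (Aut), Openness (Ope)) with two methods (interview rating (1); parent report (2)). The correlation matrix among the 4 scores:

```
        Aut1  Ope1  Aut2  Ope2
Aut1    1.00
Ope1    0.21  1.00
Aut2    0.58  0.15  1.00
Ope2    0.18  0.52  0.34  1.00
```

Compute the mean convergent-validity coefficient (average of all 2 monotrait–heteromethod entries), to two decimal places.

Convergent values: 0.58, 0.52; mean = 1.10/2 = 0.55.

0.55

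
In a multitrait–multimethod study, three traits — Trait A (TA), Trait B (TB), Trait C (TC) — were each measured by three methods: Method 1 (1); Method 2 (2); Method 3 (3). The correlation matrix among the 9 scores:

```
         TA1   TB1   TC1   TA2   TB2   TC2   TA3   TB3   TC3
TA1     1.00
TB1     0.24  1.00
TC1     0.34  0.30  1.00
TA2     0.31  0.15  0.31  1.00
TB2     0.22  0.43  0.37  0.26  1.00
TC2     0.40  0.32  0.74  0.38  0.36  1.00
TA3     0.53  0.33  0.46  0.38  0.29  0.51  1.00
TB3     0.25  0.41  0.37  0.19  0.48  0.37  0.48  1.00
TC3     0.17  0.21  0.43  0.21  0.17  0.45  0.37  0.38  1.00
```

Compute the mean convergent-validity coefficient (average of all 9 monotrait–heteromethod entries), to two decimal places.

0.46

Convergent values: 0.31, 0.53, 0.38, 0.43, 0.41, 0.48, 0.74, 0.43, 0.45; mean = 4.16/9 = 0.46.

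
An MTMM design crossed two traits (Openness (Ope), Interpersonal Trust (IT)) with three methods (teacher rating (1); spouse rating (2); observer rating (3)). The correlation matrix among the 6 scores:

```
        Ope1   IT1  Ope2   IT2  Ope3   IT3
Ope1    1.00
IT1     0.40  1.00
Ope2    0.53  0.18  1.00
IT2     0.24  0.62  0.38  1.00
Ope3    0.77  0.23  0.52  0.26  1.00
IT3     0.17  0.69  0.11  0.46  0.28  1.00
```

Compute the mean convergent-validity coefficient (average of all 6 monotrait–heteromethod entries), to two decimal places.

Convergent values: 0.53, 0.77, 0.52, 0.62, 0.69, 0.46; mean = 3.59/6 = 0.60.

0.60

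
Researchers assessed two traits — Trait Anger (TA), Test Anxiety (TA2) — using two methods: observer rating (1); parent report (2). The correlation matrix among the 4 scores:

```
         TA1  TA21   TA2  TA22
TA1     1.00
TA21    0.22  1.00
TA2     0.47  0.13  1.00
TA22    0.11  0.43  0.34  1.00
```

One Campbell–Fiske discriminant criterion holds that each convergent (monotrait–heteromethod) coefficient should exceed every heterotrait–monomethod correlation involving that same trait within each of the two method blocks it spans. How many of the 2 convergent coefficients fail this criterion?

Each convergent coefficient versus the relevant comparison correlations:
TA (methods 1·2): 0.47 vs {0.22, 0.34} → pass.
TA2 (methods 1·2): 0.43 vs {0.22, 0.34} → pass.
0 of 2 fail.

0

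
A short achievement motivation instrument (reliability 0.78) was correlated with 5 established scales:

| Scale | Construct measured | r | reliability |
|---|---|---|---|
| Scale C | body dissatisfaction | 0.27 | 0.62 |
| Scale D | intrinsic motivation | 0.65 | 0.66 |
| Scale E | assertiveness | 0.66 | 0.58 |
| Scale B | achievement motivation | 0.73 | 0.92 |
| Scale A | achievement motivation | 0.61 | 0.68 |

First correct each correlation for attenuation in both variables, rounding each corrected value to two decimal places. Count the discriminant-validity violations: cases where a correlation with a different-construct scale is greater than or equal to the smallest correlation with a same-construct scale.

Disattenuated r (r / √(r_scale · r_new)):
  Scale C (disc): 0.27 / √(0.62·0.78) = 0.39
  Scale D (disc): 0.65 / √(0.66·0.78) = 0.91
  Scale E (disc): 0.66 / √(0.58·0.78) = 0.98
  Scale B (conv): 0.73 / √(0.92·0.78) = 0.86
  Scale A (conv): 0.61 / √(0.68·0.78) = 0.84
Smallest convergent = 0.84. Discriminant values: 0.39, 0.91, 0.98; count ≥ 0.84 → 2.

2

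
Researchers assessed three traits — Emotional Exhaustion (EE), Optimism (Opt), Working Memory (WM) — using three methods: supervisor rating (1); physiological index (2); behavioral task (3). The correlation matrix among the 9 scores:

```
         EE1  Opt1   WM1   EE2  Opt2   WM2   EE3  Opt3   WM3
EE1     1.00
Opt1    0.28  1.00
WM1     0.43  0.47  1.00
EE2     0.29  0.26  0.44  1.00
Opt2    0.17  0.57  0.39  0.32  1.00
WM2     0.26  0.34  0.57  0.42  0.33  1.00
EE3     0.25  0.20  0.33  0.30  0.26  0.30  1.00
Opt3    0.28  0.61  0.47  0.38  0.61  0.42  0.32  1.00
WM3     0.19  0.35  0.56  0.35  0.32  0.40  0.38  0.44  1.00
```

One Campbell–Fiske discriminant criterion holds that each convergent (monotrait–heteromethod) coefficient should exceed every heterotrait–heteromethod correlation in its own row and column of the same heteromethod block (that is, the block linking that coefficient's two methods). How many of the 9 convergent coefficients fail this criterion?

4

Each convergent coefficient versus the relevant comparison correlations:
EE (methods 1·2): 0.29 vs {0.17, 0.26, 0.26, 0.44} → fail.
EE (methods 1·3): 0.25 vs {0.28, 0.20, 0.19, 0.33} → fail.
EE (methods 2·3): 0.30 vs {0.38, 0.26, 0.35, 0.30} → fail.
Opt (methods 1·2): 0.57 vs {0.26, 0.17, 0.34, 0.39} → pass.
Opt (methods 1·3): 0.61 vs {0.20, 0.28, 0.35, 0.47} → pass.
Opt (methods 2·3): 0.61 vs {0.26, 0.38, 0.32, 0.42} → pass.
WM (methods 1·2): 0.57 vs {0.44, 0.26, 0.39, 0.34} → pass.
WM (methods 1·3): 0.56 vs {0.33, 0.19, 0.47, 0.35} → pass.
WM (methods 2·3): 0.40 vs {0.30, 0.35, 0.42, 0.32} → fail.
4 of 9 fail.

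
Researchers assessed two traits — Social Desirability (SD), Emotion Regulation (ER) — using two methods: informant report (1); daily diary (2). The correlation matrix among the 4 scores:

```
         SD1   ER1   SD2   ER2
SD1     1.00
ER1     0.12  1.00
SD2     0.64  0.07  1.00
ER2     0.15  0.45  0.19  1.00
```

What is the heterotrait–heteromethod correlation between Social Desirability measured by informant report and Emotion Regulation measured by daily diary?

0.15

Different traits and methods: r(SD1, ER2) = 0.15.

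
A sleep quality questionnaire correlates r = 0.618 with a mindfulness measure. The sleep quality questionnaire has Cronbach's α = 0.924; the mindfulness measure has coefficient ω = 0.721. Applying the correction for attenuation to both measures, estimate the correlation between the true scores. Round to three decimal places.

0.757

r_true = r_obs / √(r_xx · r_yy) = 0.618 / √(0.924 × 0.721) = 0.618 / √0.666204 = 0.618 / 0.8162 ≈ 0.757.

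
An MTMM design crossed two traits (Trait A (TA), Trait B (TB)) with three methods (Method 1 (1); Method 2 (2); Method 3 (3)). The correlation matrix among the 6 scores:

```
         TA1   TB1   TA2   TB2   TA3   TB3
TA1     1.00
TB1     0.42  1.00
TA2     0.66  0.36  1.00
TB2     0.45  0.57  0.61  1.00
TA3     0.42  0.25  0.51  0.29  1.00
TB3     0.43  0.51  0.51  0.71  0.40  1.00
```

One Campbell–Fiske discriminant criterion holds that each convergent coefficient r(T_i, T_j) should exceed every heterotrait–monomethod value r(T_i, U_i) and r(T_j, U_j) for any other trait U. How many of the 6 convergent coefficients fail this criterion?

3

Each convergent coefficient versus the relevant comparison correlations:
TA (methods 1·2): 0.66 vs {0.42, 0.61} → pass.
TA (methods 1·3): 0.42 vs {0.42, 0.40} → fail.
TA (methods 2·3): 0.51 vs {0.61, 0.40} → fail.
TB (methods 1·2): 0.57 vs {0.42, 0.61} → fail.
TB (methods 1·3): 0.51 vs {0.42, 0.40} → pass.
TB (methods 2·3): 0.71 vs {0.61, 0.40} → pass.
3 of 6 fail.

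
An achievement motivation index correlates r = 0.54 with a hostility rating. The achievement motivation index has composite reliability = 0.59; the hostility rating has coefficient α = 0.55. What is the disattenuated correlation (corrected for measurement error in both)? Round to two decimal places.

0.95

r_true = r_obs / √(r_xx · r_yy) = 0.54 / √(0.59 × 0.55) = 0.54 / √0.3245 = 0.54 / 0.5696 ≈ 0.95.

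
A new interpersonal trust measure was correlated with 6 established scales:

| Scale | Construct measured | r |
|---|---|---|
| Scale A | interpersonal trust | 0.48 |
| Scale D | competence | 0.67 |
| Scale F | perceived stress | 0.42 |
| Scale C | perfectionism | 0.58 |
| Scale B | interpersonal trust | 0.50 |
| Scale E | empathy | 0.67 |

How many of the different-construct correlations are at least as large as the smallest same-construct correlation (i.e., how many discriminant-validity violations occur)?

3

Convergent (same construct = interpersonal trust): Scale A, Scale B.
Smallest convergent = 0.48. Discriminant values: 0.67, 0.42, 0.58, 0.67; count ≥ 0.48 → 3.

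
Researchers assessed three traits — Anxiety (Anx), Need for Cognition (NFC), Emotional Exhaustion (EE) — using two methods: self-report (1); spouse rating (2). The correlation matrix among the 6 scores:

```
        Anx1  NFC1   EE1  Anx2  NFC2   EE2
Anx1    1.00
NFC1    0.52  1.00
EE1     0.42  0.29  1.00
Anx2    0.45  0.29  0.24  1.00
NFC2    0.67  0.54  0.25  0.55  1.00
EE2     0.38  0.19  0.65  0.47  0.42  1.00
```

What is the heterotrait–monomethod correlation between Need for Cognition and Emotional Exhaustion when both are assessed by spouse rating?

Different traits, same method: r(NFC2, EE2) = 0.42.

0.42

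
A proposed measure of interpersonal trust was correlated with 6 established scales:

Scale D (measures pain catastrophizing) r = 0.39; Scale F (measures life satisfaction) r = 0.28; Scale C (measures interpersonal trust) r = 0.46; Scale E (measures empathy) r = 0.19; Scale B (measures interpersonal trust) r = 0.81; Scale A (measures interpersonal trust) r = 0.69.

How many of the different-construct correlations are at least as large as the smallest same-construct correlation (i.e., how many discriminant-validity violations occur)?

Convergent (same construct = interpersonal trust): Scale C, Scale B, Scale A.
Smallest convergent = 0.46. Discriminant values: 0.39, 0.28, 0.19; count ≥ 0.46 → 0.

0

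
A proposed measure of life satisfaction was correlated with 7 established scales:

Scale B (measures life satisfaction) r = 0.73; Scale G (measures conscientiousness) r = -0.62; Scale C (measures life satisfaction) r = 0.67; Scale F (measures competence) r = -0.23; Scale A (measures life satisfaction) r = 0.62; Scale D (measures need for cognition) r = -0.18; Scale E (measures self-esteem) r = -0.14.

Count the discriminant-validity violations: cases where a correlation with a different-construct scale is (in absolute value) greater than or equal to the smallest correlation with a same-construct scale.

1

Convergent (same construct = life satisfaction): Scale B, Scale C, Scale A.
Smallest convergent = 0.62. Discriminant |r|: 0.62, 0.23, 0.18, 0.14; count ≥ 0.62 → 1.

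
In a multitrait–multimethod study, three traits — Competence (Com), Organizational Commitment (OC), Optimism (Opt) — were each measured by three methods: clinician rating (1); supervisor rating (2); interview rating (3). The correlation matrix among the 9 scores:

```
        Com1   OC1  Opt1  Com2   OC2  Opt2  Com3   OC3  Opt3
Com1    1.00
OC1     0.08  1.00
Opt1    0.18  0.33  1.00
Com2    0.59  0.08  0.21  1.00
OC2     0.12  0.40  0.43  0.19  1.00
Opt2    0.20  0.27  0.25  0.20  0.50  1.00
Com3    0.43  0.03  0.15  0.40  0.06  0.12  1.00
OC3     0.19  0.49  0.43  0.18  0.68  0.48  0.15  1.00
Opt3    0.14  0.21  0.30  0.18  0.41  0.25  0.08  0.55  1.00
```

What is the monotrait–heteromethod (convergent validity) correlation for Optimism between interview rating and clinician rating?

Same trait (Opt), different methods: r(Opt3, Opt1) = 0.30.

0.30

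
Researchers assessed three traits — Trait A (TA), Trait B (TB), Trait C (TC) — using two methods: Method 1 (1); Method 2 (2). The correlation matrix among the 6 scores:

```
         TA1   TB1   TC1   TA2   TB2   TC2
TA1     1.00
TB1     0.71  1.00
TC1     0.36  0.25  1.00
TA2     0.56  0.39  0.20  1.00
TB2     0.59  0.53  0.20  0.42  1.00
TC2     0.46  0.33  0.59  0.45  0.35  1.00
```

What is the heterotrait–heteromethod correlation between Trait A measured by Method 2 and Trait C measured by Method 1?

0.20

Different traits and methods: r(TA2, TC1) = 0.20.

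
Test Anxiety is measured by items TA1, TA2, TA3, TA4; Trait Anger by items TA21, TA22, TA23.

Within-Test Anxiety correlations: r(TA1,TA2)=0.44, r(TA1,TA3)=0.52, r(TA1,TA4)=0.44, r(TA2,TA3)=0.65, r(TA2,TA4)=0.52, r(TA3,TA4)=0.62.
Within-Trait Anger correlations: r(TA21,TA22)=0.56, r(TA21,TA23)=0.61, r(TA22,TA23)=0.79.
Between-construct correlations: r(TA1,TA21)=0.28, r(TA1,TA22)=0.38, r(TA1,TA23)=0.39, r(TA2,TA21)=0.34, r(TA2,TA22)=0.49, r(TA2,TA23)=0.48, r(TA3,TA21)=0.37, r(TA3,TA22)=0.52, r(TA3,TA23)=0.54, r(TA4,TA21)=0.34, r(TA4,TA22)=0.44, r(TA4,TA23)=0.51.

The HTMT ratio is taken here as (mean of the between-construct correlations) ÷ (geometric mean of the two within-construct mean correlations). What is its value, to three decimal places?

0.718

Mean heterotrait r = 5.08/12 = 0.4233.
Mean within-TA = 3.19/6 = 0.5317; mean within-TA2 = 1.96/3 = 0.6533.
Geometric mean = √(0.5317 × 0.6533) = 0.5894.
HTMT = 0.4233 / 0.5894 = 0.718.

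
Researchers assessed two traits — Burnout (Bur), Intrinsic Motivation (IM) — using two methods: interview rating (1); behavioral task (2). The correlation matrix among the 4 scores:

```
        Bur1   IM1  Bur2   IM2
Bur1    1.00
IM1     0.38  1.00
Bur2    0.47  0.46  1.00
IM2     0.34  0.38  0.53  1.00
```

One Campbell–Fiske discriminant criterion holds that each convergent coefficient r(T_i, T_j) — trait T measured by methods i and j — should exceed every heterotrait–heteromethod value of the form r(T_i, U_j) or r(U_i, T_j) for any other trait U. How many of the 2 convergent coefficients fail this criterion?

1

Convergent coefficients and their comparison sets:
Bur (methods 1·2): 0.47 vs {0.34, 0.46} → pass.
IM (methods 1·2): 0.38 vs {0.46, 0.34} → fail.
1 of 2 fail.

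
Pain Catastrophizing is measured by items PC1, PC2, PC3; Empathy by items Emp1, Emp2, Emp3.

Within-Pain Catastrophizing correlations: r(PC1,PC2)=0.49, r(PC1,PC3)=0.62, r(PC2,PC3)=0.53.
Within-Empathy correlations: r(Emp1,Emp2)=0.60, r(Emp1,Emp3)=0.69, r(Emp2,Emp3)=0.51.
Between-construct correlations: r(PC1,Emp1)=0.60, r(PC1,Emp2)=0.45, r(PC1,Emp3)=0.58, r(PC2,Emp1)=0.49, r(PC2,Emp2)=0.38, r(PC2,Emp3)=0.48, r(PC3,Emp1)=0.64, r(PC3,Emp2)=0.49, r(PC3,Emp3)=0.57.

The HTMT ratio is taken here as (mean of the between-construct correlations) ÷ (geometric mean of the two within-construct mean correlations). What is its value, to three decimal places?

0.908

Mean between = 4.68/9 = 0.5200.
Mean within-PC = 1.64/3 = 0.5467; mean within-Emp = 1.80/3 = 0.6000.
Geometric mean = √(0.5467 × 0.6000) = 0.5727.
HTMT = 0.5200 / 0.5727 = 0.908.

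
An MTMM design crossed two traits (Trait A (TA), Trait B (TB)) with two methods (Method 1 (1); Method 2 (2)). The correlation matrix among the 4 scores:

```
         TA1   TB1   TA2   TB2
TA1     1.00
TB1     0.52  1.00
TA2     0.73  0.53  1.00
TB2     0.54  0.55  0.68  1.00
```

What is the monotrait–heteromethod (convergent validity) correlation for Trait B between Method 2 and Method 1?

Same trait (TB), different methods: r(TB2, TB1) = 0.55.

0.55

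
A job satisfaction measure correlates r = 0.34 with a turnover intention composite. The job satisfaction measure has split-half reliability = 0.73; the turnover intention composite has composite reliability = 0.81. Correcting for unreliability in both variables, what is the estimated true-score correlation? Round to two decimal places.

0.44

r_true = r_obs / √(r_xx · r_yy) = 0.34 / √(0.73 × 0.81) = 0.34 / √0.5913 = 0.34 / 0.7690 ≈ 0.44.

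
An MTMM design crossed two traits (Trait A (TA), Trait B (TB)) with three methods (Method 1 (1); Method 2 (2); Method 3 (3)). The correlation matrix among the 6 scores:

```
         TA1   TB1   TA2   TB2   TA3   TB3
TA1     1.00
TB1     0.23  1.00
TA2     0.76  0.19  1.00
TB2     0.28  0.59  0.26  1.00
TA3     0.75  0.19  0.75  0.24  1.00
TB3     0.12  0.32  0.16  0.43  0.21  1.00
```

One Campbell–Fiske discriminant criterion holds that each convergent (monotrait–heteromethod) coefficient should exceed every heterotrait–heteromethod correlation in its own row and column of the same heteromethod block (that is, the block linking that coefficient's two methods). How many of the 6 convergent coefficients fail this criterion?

0

Convergent coefficients and their comparison sets:
TA (methods 1·2): 0.76 vs {0.28, 0.19} → pass.
TA (methods 1·3): 0.75 vs {0.12, 0.19} → pass.
TA (methods 2·3): 0.75 vs {0.16, 0.24} → pass.
TB (methods 1·2): 0.59 vs {0.19, 0.28} → pass.
TB (methods 1·3): 0.32 vs {0.19, 0.12} → pass.
TB (methods 2·3): 0.43 vs {0.24, 0.16} → pass.
0 of 6 fail.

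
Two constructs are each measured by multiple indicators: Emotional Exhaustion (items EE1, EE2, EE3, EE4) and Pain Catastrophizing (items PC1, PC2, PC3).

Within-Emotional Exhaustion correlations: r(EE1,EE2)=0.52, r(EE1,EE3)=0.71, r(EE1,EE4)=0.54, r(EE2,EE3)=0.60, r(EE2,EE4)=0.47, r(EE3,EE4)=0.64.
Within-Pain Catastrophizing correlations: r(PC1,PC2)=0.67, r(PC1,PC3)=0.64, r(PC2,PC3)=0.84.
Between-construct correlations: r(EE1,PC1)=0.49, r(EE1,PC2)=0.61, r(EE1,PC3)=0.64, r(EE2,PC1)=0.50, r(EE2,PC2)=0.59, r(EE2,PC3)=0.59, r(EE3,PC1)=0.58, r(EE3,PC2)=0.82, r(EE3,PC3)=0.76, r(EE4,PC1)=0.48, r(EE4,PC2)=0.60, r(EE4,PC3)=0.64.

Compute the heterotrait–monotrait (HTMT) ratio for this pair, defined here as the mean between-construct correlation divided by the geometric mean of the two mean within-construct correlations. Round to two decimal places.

Mean heterotrait r = 7.30/12 = 0.6083.
Mean within-EE = 3.48/6 = 0.5800; mean within-PC = 2.15/3 = 0.7167.
Geometric mean = √(0.5800 × 0.7167) = 0.6447.
HTMT = 0.6083 / 0.6447 = 0.94.

0.94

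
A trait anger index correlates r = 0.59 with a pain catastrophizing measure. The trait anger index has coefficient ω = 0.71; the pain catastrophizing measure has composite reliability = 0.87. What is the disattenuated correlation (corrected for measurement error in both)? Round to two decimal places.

0.75

r_true = r_obs / √(r_xx · r_yy) = 0.59 / √(0.71 × 0.87) = 0.59 / √0.6177 = 0.59 / 0.7859 ≈ 0.75.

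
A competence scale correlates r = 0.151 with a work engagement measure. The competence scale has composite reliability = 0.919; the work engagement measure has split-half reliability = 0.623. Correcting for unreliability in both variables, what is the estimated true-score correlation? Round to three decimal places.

0.200

r_true = r_obs / √(r_xx · r_yy) = 0.151 / √(0.919 × 0.623) = 0.151 / √0.572537 = 0.151 / 0.7567 ≈ 0.200.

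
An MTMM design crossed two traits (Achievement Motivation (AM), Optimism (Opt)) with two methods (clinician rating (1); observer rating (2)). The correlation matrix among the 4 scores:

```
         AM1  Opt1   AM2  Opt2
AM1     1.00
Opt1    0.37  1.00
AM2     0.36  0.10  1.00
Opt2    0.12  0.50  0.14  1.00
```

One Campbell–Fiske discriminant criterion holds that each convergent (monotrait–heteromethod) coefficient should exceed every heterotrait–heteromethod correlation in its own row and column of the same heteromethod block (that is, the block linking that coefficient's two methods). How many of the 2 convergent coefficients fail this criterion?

Each convergent coefficient versus the relevant comparison correlations:
AM (methods 1·2): 0.36 vs {0.12, 0.10} → pass.
Opt (methods 1·2): 0.50 vs {0.10, 0.12} → pass.
0 of 2 fail.

0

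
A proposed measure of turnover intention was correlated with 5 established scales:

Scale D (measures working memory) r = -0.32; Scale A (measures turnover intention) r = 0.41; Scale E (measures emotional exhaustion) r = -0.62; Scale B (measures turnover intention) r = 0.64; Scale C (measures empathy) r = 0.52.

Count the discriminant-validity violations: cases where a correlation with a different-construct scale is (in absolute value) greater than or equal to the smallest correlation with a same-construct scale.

2

Convergent (same construct = turnover intention): Scale A, Scale B.
Smallest convergent = 0.41. Discriminant |r|: 0.32, 0.62, 0.52; count ≥ 0.41 → 2.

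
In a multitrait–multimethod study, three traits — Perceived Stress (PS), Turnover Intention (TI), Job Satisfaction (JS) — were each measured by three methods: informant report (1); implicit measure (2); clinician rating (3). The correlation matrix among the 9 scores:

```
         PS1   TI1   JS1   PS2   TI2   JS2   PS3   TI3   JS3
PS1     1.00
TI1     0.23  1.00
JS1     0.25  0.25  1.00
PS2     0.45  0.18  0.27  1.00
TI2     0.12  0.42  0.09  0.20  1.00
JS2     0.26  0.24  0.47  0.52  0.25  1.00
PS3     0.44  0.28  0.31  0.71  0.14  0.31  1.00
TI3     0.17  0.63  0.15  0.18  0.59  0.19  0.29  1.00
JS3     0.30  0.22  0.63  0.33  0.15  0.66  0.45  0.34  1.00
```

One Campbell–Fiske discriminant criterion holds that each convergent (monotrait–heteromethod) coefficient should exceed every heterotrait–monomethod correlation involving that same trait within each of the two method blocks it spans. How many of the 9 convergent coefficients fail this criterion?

Convergent coefficients and their comparison sets:
PS (methods 1·2): 0.45 vs {0.23, 0.20, 0.25, 0.52} → fail.
PS (methods 1·3): 0.44 vs {0.23, 0.29, 0.25, 0.45} → fail.
PS (methods 2·3): 0.71 vs {0.20, 0.29, 0.52, 0.45} → pass.
TI (methods 1·2): 0.42 vs {0.23, 0.20, 0.25, 0.25} → pass.
TI (methods 1·3): 0.63 vs {0.23, 0.29, 0.25, 0.34} → pass.
TI (methods 2·3): 0.59 vs {0.20, 0.29, 0.25, 0.34} → pass.
JS (methods 1·2): 0.47 vs {0.25, 0.52, 0.25, 0.25} → fail.
JS (methods 1·3): 0.63 vs {0.25, 0.45, 0.25, 0.34} → pass.
JS (methods 2·3): 0.66 vs {0.52, 0.45, 0.25, 0.34} → pass.
3 of 9 fail.

3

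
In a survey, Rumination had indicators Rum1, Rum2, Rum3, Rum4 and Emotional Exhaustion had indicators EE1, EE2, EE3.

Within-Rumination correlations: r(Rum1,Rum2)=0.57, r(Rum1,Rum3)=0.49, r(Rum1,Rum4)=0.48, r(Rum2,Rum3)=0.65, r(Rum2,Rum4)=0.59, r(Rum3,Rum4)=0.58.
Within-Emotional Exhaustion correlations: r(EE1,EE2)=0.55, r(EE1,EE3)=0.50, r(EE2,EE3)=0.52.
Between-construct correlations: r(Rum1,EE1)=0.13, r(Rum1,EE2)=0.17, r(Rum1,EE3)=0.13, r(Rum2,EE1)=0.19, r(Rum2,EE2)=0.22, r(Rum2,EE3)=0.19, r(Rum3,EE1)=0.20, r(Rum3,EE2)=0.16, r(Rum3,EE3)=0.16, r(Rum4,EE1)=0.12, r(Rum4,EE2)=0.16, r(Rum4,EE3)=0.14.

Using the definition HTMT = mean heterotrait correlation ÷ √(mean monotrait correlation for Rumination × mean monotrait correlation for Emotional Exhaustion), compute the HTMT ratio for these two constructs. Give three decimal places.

0.303

Between-construct mean = 1.97/12 = 0.1642.
Mean within-Rum = 3.36/6 = 0.5600; mean within-EE = 1.57/3 = 0.5233.
Geometric mean = √(0.5600 × 0.5233) = 0.5413.
HTMT = 0.1642 / 0.5413 = 0.303.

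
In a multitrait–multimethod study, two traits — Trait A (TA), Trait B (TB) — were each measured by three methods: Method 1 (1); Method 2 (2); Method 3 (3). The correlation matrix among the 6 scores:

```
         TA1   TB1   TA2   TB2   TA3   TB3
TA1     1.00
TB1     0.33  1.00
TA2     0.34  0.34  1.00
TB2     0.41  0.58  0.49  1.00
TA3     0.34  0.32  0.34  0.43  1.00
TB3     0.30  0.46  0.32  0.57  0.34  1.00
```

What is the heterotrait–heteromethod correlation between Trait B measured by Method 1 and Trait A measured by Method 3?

Different traits and methods: r(TB1, TA3) = 0.32.

0.32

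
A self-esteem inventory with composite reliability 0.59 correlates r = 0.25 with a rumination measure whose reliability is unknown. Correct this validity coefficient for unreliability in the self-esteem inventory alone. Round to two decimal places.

Single correction: r_c = r_obs / √r_xx = 0.25 / √0.59 = 0.25 / 0.7681 ≈ 0.33.

0.33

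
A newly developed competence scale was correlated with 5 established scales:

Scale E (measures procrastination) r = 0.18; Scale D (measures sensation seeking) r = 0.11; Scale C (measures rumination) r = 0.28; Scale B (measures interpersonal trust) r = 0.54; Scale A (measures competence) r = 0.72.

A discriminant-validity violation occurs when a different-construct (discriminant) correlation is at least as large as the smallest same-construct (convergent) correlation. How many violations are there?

Convergent (same construct = competence): Scale A.
Smallest convergent = 0.72. Discriminant values: 0.18, 0.11, 0.28, 0.54; count ≥ 0.72 → 0.

0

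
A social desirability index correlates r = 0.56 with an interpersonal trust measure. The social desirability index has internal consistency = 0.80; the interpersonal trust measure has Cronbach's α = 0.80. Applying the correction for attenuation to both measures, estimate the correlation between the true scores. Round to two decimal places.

0.70

r_true = r_obs / √(r_xx · r_yy) = 0.56 / √(0.80 × 0.80) = 0.56 / √0.6400 = 0.56 / 0.8000 ≈ 0.70.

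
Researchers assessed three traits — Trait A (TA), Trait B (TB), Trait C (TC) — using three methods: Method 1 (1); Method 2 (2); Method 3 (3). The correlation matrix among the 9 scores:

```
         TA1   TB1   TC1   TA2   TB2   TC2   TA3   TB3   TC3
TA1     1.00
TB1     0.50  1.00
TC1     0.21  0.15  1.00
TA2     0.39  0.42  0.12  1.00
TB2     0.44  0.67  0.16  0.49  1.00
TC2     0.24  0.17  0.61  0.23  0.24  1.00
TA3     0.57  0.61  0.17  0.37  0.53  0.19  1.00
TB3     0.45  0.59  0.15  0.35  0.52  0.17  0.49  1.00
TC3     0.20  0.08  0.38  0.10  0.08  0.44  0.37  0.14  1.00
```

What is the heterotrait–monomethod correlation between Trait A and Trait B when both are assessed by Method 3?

Different traits, same method: r(TA3, TB3) = 0.49.

0.49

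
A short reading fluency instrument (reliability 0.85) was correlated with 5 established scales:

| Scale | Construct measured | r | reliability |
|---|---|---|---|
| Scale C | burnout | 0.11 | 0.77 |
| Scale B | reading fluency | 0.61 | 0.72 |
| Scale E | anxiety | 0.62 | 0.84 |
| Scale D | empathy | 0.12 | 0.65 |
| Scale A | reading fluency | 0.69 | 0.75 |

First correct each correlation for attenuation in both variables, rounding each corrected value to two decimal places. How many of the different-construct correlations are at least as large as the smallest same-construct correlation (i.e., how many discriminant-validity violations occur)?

0

Disattenuated r (r / √(r_scale · r_new)):
  Scale C (disc): 0.11 / √(0.77·0.85) = 0.14
  Scale B (conv): 0.61 / √(0.72·0.85) = 0.78
  Scale E (disc): 0.62 / √(0.84·0.85) = 0.73
  Scale D (disc): 0.12 / √(0.65·0.85) = 0.16
  Scale A (conv): 0.69 / √(0.75·0.85) = 0.86
Smallest convergent = 0.78. Discriminant values: 0.14, 0.73, 0.16; count ≥ 0.78 → 0.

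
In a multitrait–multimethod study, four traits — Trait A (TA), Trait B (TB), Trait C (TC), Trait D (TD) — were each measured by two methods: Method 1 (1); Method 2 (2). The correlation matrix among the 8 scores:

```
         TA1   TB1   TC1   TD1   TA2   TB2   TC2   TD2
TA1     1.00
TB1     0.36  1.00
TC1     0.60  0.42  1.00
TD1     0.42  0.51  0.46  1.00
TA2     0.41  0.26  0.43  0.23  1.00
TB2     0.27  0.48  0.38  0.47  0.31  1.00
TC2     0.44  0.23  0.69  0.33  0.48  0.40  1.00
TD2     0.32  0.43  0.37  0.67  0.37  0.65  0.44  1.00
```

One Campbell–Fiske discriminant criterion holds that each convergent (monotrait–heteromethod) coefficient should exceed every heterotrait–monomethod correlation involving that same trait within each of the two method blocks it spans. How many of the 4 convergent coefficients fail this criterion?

2

Each convergent coefficient versus the relevant comparison correlations:
TA (methods 1·2): 0.41 vs {0.36, 0.31, 0.60, 0.48, 0.42, 0.37} → fail.
TB (methods 1·2): 0.48 vs {0.36, 0.31, 0.42, 0.40, 0.51, 0.65} → fail.
TC (methods 1·2): 0.69 vs {0.60, 0.48, 0.42, 0.40, 0.46, 0.44} → pass.
TD (methods 1·2): 0.67 vs {0.42, 0.37, 0.51, 0.65, 0.46, 0.44} → pass.
2 of 4 fail.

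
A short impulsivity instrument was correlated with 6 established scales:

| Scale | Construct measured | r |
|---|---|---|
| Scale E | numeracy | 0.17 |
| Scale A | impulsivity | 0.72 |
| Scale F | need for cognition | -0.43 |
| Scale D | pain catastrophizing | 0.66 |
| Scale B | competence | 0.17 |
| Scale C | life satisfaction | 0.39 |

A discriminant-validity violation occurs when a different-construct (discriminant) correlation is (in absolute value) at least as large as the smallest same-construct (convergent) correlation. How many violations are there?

Convergent (same construct = impulsivity): Scale A.
Smallest convergent = 0.72. Discriminant |r|: 0.17, 0.43, 0.66, 0.17, 0.39; count ≥ 0.72 → 0.

0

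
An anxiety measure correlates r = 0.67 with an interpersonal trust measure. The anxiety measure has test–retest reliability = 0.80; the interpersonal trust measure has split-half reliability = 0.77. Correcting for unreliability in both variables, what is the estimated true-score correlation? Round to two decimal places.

0.85

r_true = r_obs / √(r_xx · r_yy) = 0.67 / √(0.80 × 0.77) = 0.67 / √0.6160 = 0.67 / 0.7849 ≈ 0.85.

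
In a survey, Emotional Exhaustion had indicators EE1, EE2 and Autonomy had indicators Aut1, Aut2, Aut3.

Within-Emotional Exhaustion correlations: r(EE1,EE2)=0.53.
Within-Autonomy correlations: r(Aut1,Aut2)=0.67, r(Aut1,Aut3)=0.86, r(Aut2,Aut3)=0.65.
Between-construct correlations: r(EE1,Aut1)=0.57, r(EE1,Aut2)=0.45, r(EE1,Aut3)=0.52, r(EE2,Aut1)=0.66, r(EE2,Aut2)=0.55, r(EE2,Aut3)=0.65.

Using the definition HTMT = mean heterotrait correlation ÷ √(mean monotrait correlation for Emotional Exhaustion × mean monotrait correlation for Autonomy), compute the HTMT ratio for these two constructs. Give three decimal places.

Between-construct mean = 3.40/6 = 0.5667.
Mean within-EE = 0.53/1 = 0.5300; mean within-Aut = 2.18/3 = 0.7267.
Geometric mean = √(0.5300 × 0.7267) = 0.6206.
HTMT = 0.5667 / 0.6206 = 0.913.

0.913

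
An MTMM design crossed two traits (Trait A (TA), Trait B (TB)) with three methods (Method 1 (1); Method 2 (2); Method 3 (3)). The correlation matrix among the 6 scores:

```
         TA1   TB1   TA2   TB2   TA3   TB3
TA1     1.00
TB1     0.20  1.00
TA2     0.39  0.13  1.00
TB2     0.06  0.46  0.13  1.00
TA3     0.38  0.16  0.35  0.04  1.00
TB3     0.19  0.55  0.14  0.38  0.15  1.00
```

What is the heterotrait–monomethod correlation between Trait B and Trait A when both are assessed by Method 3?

0.15

Different traits, same method: r(TB3, TA3) = 0.15.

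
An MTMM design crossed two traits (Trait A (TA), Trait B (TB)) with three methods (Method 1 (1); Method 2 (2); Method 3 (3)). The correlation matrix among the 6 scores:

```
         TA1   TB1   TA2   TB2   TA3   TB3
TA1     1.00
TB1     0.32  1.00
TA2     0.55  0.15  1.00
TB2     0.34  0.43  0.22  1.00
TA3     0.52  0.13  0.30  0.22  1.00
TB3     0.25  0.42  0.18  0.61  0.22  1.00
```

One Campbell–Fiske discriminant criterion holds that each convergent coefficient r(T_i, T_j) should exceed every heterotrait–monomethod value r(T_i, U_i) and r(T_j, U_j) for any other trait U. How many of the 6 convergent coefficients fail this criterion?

0

Checking each validity diagonal entry against its comparison values:
TA (methods 1·2): 0.55 vs {0.32, 0.22} → pass.
TA (methods 1·3): 0.52 vs {0.32, 0.22} → pass.
TA (methods 2·3): 0.30 vs {0.22, 0.22} → pass.
TB (methods 1·2): 0.43 vs {0.32, 0.22} → pass.
TB (methods 1·3): 0.42 vs {0.32, 0.22} → pass.
TB (methods 2·3): 0.61 vs {0.22, 0.22} → pass.
0 of 6 fail.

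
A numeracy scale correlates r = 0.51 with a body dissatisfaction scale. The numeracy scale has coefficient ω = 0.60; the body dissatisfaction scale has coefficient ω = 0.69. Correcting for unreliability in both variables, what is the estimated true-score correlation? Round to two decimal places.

r_true = r_obs / √(r_xx · r_yy) = 0.51 / √(0.60 × 0.69) = 0.51 / √0.4140 = 0.51 / 0.6434 ≈ 0.79.

0.79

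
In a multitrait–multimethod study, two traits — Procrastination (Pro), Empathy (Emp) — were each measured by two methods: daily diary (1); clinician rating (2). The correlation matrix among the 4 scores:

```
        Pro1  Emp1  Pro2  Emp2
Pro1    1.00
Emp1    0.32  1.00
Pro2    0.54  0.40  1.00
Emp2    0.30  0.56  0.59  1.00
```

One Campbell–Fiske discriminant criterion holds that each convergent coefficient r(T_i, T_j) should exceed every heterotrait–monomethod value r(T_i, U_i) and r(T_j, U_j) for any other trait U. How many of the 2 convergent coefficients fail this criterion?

2

Each convergent coefficient versus the relevant comparison correlations:
Pro (methods 1·2): 0.54 vs {0.32, 0.59} → fail.
Emp (methods 1·2): 0.56 vs {0.32, 0.59} → fail.
2 of 2 fail.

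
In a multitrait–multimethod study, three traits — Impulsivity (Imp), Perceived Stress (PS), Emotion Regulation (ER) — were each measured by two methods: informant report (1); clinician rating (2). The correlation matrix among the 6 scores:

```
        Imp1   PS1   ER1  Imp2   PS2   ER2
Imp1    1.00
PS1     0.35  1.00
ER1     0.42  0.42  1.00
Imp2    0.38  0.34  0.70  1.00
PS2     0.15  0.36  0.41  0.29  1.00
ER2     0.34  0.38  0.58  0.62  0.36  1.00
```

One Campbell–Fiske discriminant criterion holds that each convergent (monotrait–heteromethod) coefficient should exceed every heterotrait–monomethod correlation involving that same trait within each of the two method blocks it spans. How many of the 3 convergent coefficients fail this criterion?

Convergent coefficients and their comparison sets:
Imp (methods 1·2): 0.38 vs {0.35, 0.29, 0.42, 0.62} → fail.
PS (methods 1·2): 0.36 vs {0.35, 0.29, 0.42, 0.36} → fail.
ER (methods 1·2): 0.58 vs {0.42, 0.62, 0.42, 0.36} → fail.
3 of 3 fail.

3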